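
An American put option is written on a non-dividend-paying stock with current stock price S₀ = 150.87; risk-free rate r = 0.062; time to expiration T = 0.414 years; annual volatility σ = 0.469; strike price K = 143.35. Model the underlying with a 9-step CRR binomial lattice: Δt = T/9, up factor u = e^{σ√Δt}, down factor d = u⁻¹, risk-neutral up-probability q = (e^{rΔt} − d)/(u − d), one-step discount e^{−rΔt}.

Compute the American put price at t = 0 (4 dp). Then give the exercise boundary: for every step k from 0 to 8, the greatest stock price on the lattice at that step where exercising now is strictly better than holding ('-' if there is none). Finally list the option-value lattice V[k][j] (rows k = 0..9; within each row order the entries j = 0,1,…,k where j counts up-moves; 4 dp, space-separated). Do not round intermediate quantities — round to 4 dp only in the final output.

price = 12.9676
boundary = - - - - 100.8931 91.2381 100.8931 111.5698 123.3764
tree:
12.9676
18.2463 7.5282
24.9773 11.3202 3.6104
33.1401 16.5948 5.8755 1.2649
42.4569 23.5994 9.3734 2.2552 0.2375
52.1119 32.3565 14.5878 3.9802 0.4662 0.0000
60.8430 42.4569 21.9927 6.9363 0.9149 0.0000 0.0000
68.7386 52.1119 31.7802 11.8952 1.7957 0.0000 0.0000 0.0000
75.8786 60.8430 42.4569 19.9736 3.5245 0.0000 0.0000 0.0000 0.0000
82.3353 68.7386 52.1119 31.7802 6.9176 0.0000 0.0000 0.0000 0.0000 0.0000

Δt=0.04600, u=1.10582, d=0.90430, q=0.48905, disc=e^(-rΔt)=0.99715
k=9 terminal: V=max(K-S,0) → 82.3353 68.7386 52.1119 31.7802 6.9176 0.0000 0.0000 0.0000 0.0000 0.0000
k=8: j=0 S=67.4714 intr=75.8786 cont=75.4703 V=75.8786[EX]; j=1 S=82.5070 intr=60.8430 cont=60.4348 V=60.8430[EX]; j=2 S=100.8931 intr=42.4569 cont=42.0487 V=42.4569[EX]; j=3 S=123.3764 intr=19.9736 cont=19.5653 V=19.9736[EX]; j=4 S=150.8700 intr=0.0000 cont=3.5245 V=3.5245[hold]; j=5 S=184.4903 intr=0.0000 cont=0.0000 V=0.0000[hold]; j=6 S=225.6028 intr=0.0000 cont=0.0000 V=0.0000[hold]; j=7 S=275.8768 intr=0.0000 cont=0.0000 V=0.0000[hold]; j=8 S=337.3540 intr=0.0000 cont=0.0000 V=0.0000[hold]  S*(8)=123.3764
k=7: j=0 S=74.6114 intr=68.7386 cont=68.3303 V=68.7386[EX]; j=1 S=91.2381 intr=52.1119 cont=51.7037 V=52.1119[EX]; j=2 S=111.5698 intr=31.7802 cont=31.3719 V=31.7802[EX]; j=3 S=136.4324 intr=6.9176 cont=11.8952 V=11.8952[hold]; j=4 S=166.8354 intr=0.0000 cont=1.7957 V=1.7957[hold]; j=5 S=204.0136 intr=0.0000 cont=0.0000 V=0.0000[hold]; j=6 S=249.4766 intr=0.0000 cont=0.0000 V=0.0000[hold]; j=7 S=305.0707 intr=0.0000 cont=0.0000 V=0.0000[hold]  S*(7)=111.5698
k=6: j=0 S=82.5070 intr=60.8430 cont=60.4348 V=60.8430[EX]; j=1 S=100.8931 intr=42.4569 cont=42.0487 V=42.4569[EX]; j=2 S=123.3764 intr=19.9736 cont=21.9927 V=21.9927[hold]; j=3 S=150.8700 intr=0.0000 cont=6.9363 V=6.9363[hold]; j=4 S=184.4903 intr=0.0000 cont=0.9149 V=0.9149[hold]; j=5 S=225.6028 intr=0.0000 cont=0.0000 V=0.0000[hold]; j=6 S=275.8768 intr=0.0000 cont=0.0000 V=0.0000[hold]  S*(6)=100.8931
k=5: j=0 S=91.2381 intr=52.1119 cont=51.7037 V=52.1119[EX]; j=1 S=111.5698 intr=31.7802 cont=32.3565 V=32.3565[hold]; j=2 S=136.4324 intr=6.9176 cont=14.5878 V=14.5878[hold]; j=3 S=166.8354 intr=0.0000 cont=3.9802 V=3.9802[hold]; j=4 S=204.0136 intr=0.0000 cont=0.4662 V=0.4662[hold]; j=5 S=249.4766 intr=0.0000 cont=0.0000 V=0.0000[hold]  S*(5)=91.2381
k=4: j=0 S=100.8931 intr=42.4569 cont=42.3297 V=42.4569[EX]; j=1 S=123.3764 intr=19.9736 cont=23.5994 V=23.5994[hold]; j=2 S=150.8700 intr=0.0000 cont=9.3734 V=9.3734[hold]; j=3 S=184.4903 intr=0.0000 cont=2.2552 V=2.2552[hold]; j=4 S=225.6028 intr=0.0000 cont=0.2375 V=0.2375[hold]  S*(4)=100.8931
k=3: j=0 S=111.5698 intr=31.7802 cont=33.1401 V=33.1401[hold]; j=1 S=136.4324 intr=6.9176 cont=16.5948 V=16.5948[hold]; j=2 S=166.8354 intr=0.0000 cont=5.8755 V=5.8755[hold]; j=3 S=204.0136 intr=0.0000 cont=1.2649 V=1.2649[hold]  S*(3)=-
k=2: j=0 S=123.3764 intr=19.9736 cont=24.9773 V=24.9773[hold]; j=1 S=150.8700 intr=0.0000 cont=11.3202 V=11.3202[hold]; j=2 S=184.4903 intr=0.0000 cont=3.6104 V=3.6104[hold]  S*(2)=-
k=1: j=0 S=136.4324 intr=6.9176 cont=18.2463 V=18.2463[hold]; j=1 S=166.8354 intr=0.0000 cont=7.5282 V=7.5282[hold]  S*(1)=-
k=0: j=0 S=150.8700 intr=0.0000 cont=12.9676 V=12.9676[hold]  S*(0)=-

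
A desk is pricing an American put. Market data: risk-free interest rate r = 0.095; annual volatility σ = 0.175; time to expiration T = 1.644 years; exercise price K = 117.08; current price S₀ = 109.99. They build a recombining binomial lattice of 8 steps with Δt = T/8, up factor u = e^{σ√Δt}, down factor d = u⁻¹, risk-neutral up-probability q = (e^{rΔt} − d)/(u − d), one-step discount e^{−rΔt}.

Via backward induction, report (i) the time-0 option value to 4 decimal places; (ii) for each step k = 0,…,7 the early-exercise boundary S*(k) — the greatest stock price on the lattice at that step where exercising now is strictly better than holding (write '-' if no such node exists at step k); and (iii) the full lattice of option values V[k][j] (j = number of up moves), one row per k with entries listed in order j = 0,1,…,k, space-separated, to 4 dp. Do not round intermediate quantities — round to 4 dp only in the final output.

price = 8.6658
boundary = - 101.6015 93.8528 101.6015 93.8528 101.6015 93.8528 101.6015
tree:
8.6658
15.4785 4.4875
23.2272 8.4541 2.0366
30.3850 15.4785 4.1303 0.7321
36.9969 23.2272 8.1376 1.6410 0.1608
43.1045 30.3850 15.4785 3.5962 0.4143 0.0000
48.7464 36.9969 23.2272 7.6369 1.0676 0.0000 0.0000
53.9579 43.1045 30.3850 15.4785 2.7513 0.0000 0.0000 0.0000
58.7720 48.7464 36.9969 23.2272 7.0900 0.0000 0.0000 0.0000 0.0000

Δt=0.20550  u=1.08256  d=0.92373  q=0.60430  discount=0.98067
step 8 (expiry): payoffs max(K−S,0) = 58.7720 48.7464 36.9969 23.2272 7.0900 0.0000 0.0000 0.0000 0.0000
step 7: (k=7,j=0): S=63.1221, (K−S)⁺=53.9579, hold=51.6944 ⇒ V=53.9579 exercise | (k=7,j=1): S=73.9755, (K−S)⁺=43.1045, hold=40.8410 ⇒ V=43.1045 exercise | (k=7,j=2): S=86.6950, (K−S)⁺=30.3850, hold=28.1215 ⇒ V=30.3850 exercise | (k=7,j=3): S=101.6015, (K−S)⁺=15.4785, hold=13.2150 ⇒ V=15.4785 exercise | (k=7,j=4): S=119.0711, (K−S)⁺=0.0000, hold=2.7513 ⇒ V=2.7513 continue | (k=7,j=5): S=139.5444, (K−S)⁺=0.0000, hold=0.0000 ⇒ V=0.0000 continue | (k=7,j=6): S=163.5380, (K−S)⁺=0.0000, hold=0.0000 ⇒ V=0.0000 continue | (k=7,j=7): S=191.6571, (K−S)⁺=0.0000, hold=0.0000 ⇒ V=0.0000 continue  boundary S*=101.6015
step 6: (k=6,j=0): S=68.3336, (K−S)⁺=48.7464, hold=46.4828 ⇒ V=48.7464 exercise | (k=6,j=1): S=80.0831, (K−S)⁺=36.9969, hold=34.7334 ⇒ V=36.9969 exercise | (k=6,j=2): S=93.8528, (K−S)⁺=23.2272, hold=20.9637 ⇒ V=23.2272 exercise | (k=6,j=3): S=109.9900, (K−S)⁺=7.0900, hold=7.6369 ⇒ V=7.6369 continue | (k=6,j=4): S=128.9019, (K−S)⁺=0.0000, hold=1.0676 ⇒ V=1.0676 continue | (k=6,j=5): S=151.0656, (K−S)⁺=0.0000, hold=0.0000 ⇒ V=0.0000 continue | (k=6,j=6): S=177.0402, (K−S)⁺=0.0000, hold=0.0000 ⇒ V=0.0000 continue  boundary S*=93.8528
step 5: (k=5,j=0): S=73.9755, (K−S)⁺=43.1045, hold=40.8410 ⇒ V=43.1045 exercise | (k=5,j=1): S=86.6950, (K−S)⁺=30.3850, hold=28.1215 ⇒ V=30.3850 exercise | (k=5,j=2): S=101.6015, (K−S)⁺=15.4785, hold=13.5391 ⇒ V=15.4785 exercise | (k=5,j=3): S=119.0711, (K−S)⁺=0.0000, hold=3.5962 ⇒ V=3.5962 continue | (k=5,j=4): S=139.5444, (K−S)⁺=0.0000, hold=0.4143 ⇒ V=0.4143 continue | (k=5,j=5): S=163.5380, (K−S)⁺=0.0000, hold=0.0000 ⇒ V=0.0000 continue  boundary S*=101.6015
step 4: (k=4,j=0): S=80.0831, (K−S)⁺=36.9969, hold=34.7334 ⇒ V=36.9969 exercise | (k=4,j=1): S=93.8528, (K−S)⁺=23.2272, hold=20.9637 ⇒ V=23.2272 exercise | (k=4,j=2): S=109.9900, (K−S)⁺=7.0900, hold=8.1376 ⇒ V=8.1376 continue | (k=4,j=3): S=128.9019, (K−S)⁺=0.0000, hold=1.6410 ⇒ V=1.6410 continue | (k=4,j=4): S=151.0656, (K−S)⁺=0.0000, hold=0.1608 ⇒ V=0.1608 continue  boundary S*=93.8528
step 3: (k=3,j=0): S=86.6950, (K−S)⁺=30.3850, hold=28.1215 ⇒ V=30.3850 exercise | (k=3,j=1): S=101.6015, (K−S)⁺=15.4785, hold=13.8358 ⇒ V=15.4785 exercise | (k=3,j=2): S=119.0711, (K−S)⁺=0.0000, hold=4.1303 ⇒ V=4.1303 continue | (k=3,j=3): S=139.5444, (K−S)⁺=0.0000, hold=0.7321 ⇒ V=0.7321 continue  boundary S*=101.6015
step 2: (k=2,j=0): S=93.8528, (K−S)⁺=23.2272, hold=20.9637 ⇒ V=23.2272 exercise | (k=2,j=1): S=109.9900, (K−S)⁺=7.0900, hold=8.4541 ⇒ V=8.4541 continue | (k=2,j=2): S=128.9019, (K−S)⁺=0.0000, hold=2.0366 ⇒ V=2.0366 continue  boundary S*=93.8528
step 1: (k=1,j=0): S=101.6015, (K−S)⁺=15.4785, hold=14.0234 ⇒ V=15.4785 exercise | (k=1,j=1): S=119.0711, (K−S)⁺=0.0000, hold=4.4875 ⇒ V=4.4875 continue  boundary S*=101.6015
step 0: (k=0,j=0): S=109.9900, (K−S)⁺=7.0900, hold=8.6658 ⇒ V=8.6658 continue  boundary S*=-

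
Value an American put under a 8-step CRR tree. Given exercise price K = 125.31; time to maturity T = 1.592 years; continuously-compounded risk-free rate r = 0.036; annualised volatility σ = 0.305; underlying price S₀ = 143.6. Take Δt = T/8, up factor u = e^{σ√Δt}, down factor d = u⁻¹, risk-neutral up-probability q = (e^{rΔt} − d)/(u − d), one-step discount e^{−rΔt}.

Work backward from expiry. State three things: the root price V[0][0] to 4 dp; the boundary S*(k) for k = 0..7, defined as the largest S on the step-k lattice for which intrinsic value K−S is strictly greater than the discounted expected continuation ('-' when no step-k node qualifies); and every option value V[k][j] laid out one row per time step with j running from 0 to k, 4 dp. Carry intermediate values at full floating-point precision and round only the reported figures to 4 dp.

params: Δt=0.19900 u=1.14575 d=0.87279 q=0.49238 e^(-rΔt)=0.99286
t_8 payoffs: 76.9554 61.8329 41.9810 15.9206 0.0000 0.0000 0.0000 0.0000 0.0000
t_7: node(7,0) S=55.4023 payoff=69.9077 vs cont=69.0132 → 69.9077 [stop]  node(7,1) S=72.7288 payoff=52.5812 vs cont=51.6866 → 52.5812 [stop]  node(7,2) S=95.4741 payoff=29.8359 vs cont=28.9413 → 29.8359 [stop]  node(7,3) S=125.3328 payoff=0.0000 vs cont=8.0239 → 8.0239 [wait]  node(7,4) S=164.5296 payoff=0.0000 vs cont=0.0000 → 0.0000 [wait]  node(7,5) S=215.9848 payoff=0.0000 vs cont=0.0000 → 0.0000 [wait]  node(7,6) S=283.5321 payoff=0.0000 vs cont=0.0000 → 0.0000 [wait]  node(7,7) S=372.2042 payoff=0.0000 vs cont=0.0000 → 0.0000 [wait]  ⇒ S*(7)=95.4741
t_6: node(6,0) S=63.4771 payoff=61.8329 vs cont=60.9384 → 61.8329 [stop]  node(6,1) S=83.3290 payoff=41.9810 vs cont=41.0865 → 41.9810 [stop]  node(6,2) S=109.3894 payoff=15.9206 vs cont=18.9598 → 18.9598 [wait]  node(6,3) S=143.6000 payoff=0.0000 vs cont=4.0441 → 4.0441 [wait]  node(6,4) S=188.5096 payoff=0.0000 vs cont=0.0000 → 0.0000 [wait]  node(6,5) S=247.4644 payoff=0.0000 vs cont=0.0000 → 0.0000 [wait]  node(6,6) S=324.8566 payoff=0.0000 vs cont=0.0000 → 0.0000 [wait]  ⇒ S*(6)=83.3290
t_5: node(5,0) S=72.7288 payoff=52.5812 vs cont=51.6866 → 52.5812 [stop]  node(5,1) S=95.4741 payoff=29.8359 vs cont=30.4271 → 30.4271 [wait]  node(5,2) S=125.3328 payoff=0.0000 vs cont=11.5327 → 11.5327 [wait]  node(5,3) S=164.5296 payoff=0.0000 vs cont=2.0382 → 2.0382 [wait]  node(5,4) S=215.9848 payoff=0.0000 vs cont=0.0000 → 0.0000 [wait]  node(5,5) S=283.5321 payoff=0.0000 vs cont=0.0000 → 0.0000 [wait]  ⇒ S*(5)=72.7288
t_4: node(4,0) S=83.3290 payoff=41.9810 vs cont=41.3755 → 41.9810 [stop]  node(4,1) S=109.3894 payoff=15.9206 vs cont=20.9732 → 20.9732 [wait]  node(4,2) S=143.6000 payoff=0.0000 vs cont=6.8089 → 6.8089 [wait]  node(4,3) S=188.5096 payoff=0.0000 vs cont=1.0273 → 1.0273 [wait]  node(4,4) S=247.4644 payoff=0.0000 vs cont=0.0000 → 0.0000 [wait]  ⇒ S*(4)=83.3290
t_3: node(3,0) S=95.4741 payoff=29.8359 vs cont=31.4114 → 31.4114 [wait]  node(3,1) S=125.3328 payoff=0.0000 vs cont=13.8990 → 13.8990 [wait]  node(3,2) S=164.5296 payoff=0.0000 vs cont=3.9338 → 3.9338 [wait]  node(3,3) S=215.9848 payoff=0.0000 vs cont=0.5177 → 0.5177 [wait]  ⇒ S*(3)=-
t_2: node(2,0) S=109.3894 payoff=15.9206 vs cont=22.6260 → 22.6260 [wait]  node(2,1) S=143.6000 payoff=0.0000 vs cont=8.9282 → 8.9282 [wait]  node(2,2) S=188.5096 payoff=0.0000 vs cont=2.2358 → 2.2358 [wait]  ⇒ S*(2)=-
t_1: node(1,0) S=125.3328 payoff=0.0000 vs cont=15.7682 → 15.7682 [wait]  node(1,1) S=164.5296 payoff=0.0000 vs cont=5.5928 → 5.5928 [wait]  ⇒ S*(1)=-
t_0: node(0,0) S=143.6000 payoff=0.0000 vs cont=10.6812 → 10.6812 [wait]  ⇒ S*(0)=-

price = 10.6812
boundary = - - - - 83.3290 72.7288 83.3290 95.4741
tree:
10.6812
15.7682 5.5928
22.6260 8.9282 2.2358
31.4114 13.8990 3.9338 0.5177
41.9810 20.9732 6.8089 1.0273 0.0000
52.5812 30.4271 11.5327 2.0382 0.0000 0.0000
61.8329 41.9810 18.9598 4.0441 0.0000 0.0000 0.0000
69.9077 52.5812 29.8359 8.0239 0.0000 0.0000 0.0000 0.0000
76.9554 61.8329 41.9810 15.9206 0.0000 0.0000 0.0000 0.0000 0.0000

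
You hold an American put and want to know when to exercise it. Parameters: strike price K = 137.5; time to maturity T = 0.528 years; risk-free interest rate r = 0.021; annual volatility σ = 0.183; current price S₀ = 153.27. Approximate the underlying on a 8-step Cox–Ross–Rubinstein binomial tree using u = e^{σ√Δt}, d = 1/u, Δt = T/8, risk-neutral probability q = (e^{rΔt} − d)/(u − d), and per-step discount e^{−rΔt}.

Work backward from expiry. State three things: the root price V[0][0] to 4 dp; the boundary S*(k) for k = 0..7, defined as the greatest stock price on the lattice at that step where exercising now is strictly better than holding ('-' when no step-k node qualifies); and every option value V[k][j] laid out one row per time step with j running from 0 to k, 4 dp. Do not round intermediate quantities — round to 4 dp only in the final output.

price = 1.8977
boundary = - - - - - 121.1626 115.5981 121.1626
tree:
1.8977
3.0974 0.7174
4.9387 1.2866 0.1570
7.6512 2.2721 0.3164 0.0000
11.4358 3.9327 0.6374 0.0000 0.0000
16.3374 6.6240 1.2843 0.0000 0.0000 0.0000
21.9019 10.7275 2.5877 0.0000 0.0000 0.0000 0.0000
27.2108 16.3374 5.2139 0.0000 0.0000 0.0000 0.0000 0.0000
32.2759 21.9019 10.5051 0.0000 0.0000 0.0000 0.0000 0.0000 0.0000

Δt=0.06600  u=1.04814  d=0.95407  q=0.50299  discount=0.99861
step 8 (expiry): payoffs max(K−S,0) = 32.2759 21.9019 10.5051 0.0000 0.0000 0.0000 0.0000 0.0000 0.0000
step 7: (k=7,j=0): S=110.2892, (K−S)⁺=27.2108, hold=27.0203 ⇒ V=27.2108 exercise | (k=7,j=1): S=121.1626, (K−S)⁺=16.3374, hold=16.1470 ⇒ V=16.3374 exercise | (k=7,j=2): S=133.1079, (K−S)⁺=4.3921, hold=5.2139 ⇒ V=5.2139 continue | (k=7,j=3): S=146.2310, (K−S)⁺=0.0000, hold=0.0000 ⇒ V=0.0000 continue | (k=7,j=4): S=160.6478, (K−S)⁺=0.0000, hold=0.0000 ⇒ V=0.0000 continue | (k=7,j=5): S=176.4860, (K−S)⁺=0.0000, hold=0.0000 ⇒ V=0.0000 continue | (k=7,j=6): S=193.8857, (K−S)⁺=0.0000, hold=0.0000 ⇒ V=0.0000 continue | (k=7,j=7): S=213.0008, (K−S)⁺=0.0000, hold=0.0000 ⇒ V=0.0000 continue  boundary S*=121.1626
step 6: (k=6,j=0): S=115.5981, (K−S)⁺=21.9019, hold=21.7114 ⇒ V=21.9019 exercise | (k=6,j=1): S=126.9949, (K−S)⁺=10.5051, hold=10.7275 ⇒ V=10.7275 continue | (k=6,j=2): S=139.5153, (K−S)⁺=0.0000, hold=2.5877 ⇒ V=2.5877 continue | (k=6,j=3): S=153.2700, (K−S)⁺=0.0000, hold=0.0000 ⇒ V=0.0000 continue | (k=6,j=4): S=168.3808, (K−S)⁺=0.0000, hold=0.0000 ⇒ V=0.0000 continue | (k=6,j=5): S=184.9814, (K−S)⁺=0.0000, hold=0.0000 ⇒ V=0.0000 continue | (k=6,j=6): S=203.2186, (K−S)⁺=0.0000, hold=0.0000 ⇒ V=0.0000 continue  boundary S*=115.5981
step 5: (k=5,j=0): S=121.1626, (K−S)⁺=16.3374, hold=16.2587 ⇒ V=16.3374 exercise | (k=5,j=1): S=133.1079, (K−S)⁺=4.3921, hold=6.6240 ⇒ V=6.6240 continue | (k=5,j=2): S=146.2310, (K−S)⁺=0.0000, hold=1.2843 ⇒ V=1.2843 continue | (k=5,j=3): S=160.6478, (K−S)⁺=0.0000, hold=0.0000 ⇒ V=0.0000 continue | (k=5,j=4): S=176.4860, (K−S)⁺=0.0000, hold=0.0000 ⇒ V=0.0000 continue | (k=5,j=5): S=193.8857, (K−S)⁺=0.0000, hold=0.0000 ⇒ V=0.0000 continue  boundary S*=121.1626
step 4: (k=4,j=0): S=126.9949, (K−S)⁺=10.5051, hold=11.4358 ⇒ V=11.4358 continue | (k=4,j=1): S=139.5153, (K−S)⁺=0.0000, hold=3.9327 ⇒ V=3.9327 continue | (k=4,j=2): S=153.2700, (K−S)⁺=0.0000, hold=0.6374 ⇒ V=0.6374 continue | (k=4,j=3): S=168.3808, (K−S)⁺=0.0000, hold=0.0000 ⇒ V=0.0000 continue | (k=4,j=4): S=184.9814, (K−S)⁺=0.0000, hold=0.0000 ⇒ V=0.0000 continue  boundary S*=-
step 3: (k=3,j=0): S=133.1079, (K−S)⁺=4.3921, hold=7.6512 ⇒ V=7.6512 continue | (k=3,j=1): S=146.2310, (K−S)⁺=0.0000, hold=2.2721 ⇒ V=2.2721 continue | (k=3,j=2): S=160.6478, (K−S)⁺=0.0000, hold=0.3164 ⇒ V=0.3164 continue | (k=3,j=3): S=176.4860, (K−S)⁺=0.0000, hold=0.0000 ⇒ V=0.0000 continue  boundary S*=-
step 2: (k=2,j=0): S=139.5153, (K−S)⁺=0.0000, hold=4.9387 ⇒ V=4.9387 continue | (k=2,j=1): S=153.2700, (K−S)⁺=0.0000, hold=1.2866 ⇒ V=1.2866 continue | (k=2,j=2): S=168.3808, (K−S)⁺=0.0000, hold=0.1570 ⇒ V=0.1570 continue  boundary S*=-
step 1: (k=1,j=0): S=146.2310, (K−S)⁺=0.0000, hold=3.0974 ⇒ V=3.0974 continue | (k=1,j=1): S=160.6478, (K−S)⁺=0.0000, hold=0.7174 ⇒ V=0.7174 continue  boundary S*=-
step 0: (k=0,j=0): S=153.2700, (K−S)⁺=0.0000, hold=1.8977 ⇒ V=1.8977 continue  boundary S*=-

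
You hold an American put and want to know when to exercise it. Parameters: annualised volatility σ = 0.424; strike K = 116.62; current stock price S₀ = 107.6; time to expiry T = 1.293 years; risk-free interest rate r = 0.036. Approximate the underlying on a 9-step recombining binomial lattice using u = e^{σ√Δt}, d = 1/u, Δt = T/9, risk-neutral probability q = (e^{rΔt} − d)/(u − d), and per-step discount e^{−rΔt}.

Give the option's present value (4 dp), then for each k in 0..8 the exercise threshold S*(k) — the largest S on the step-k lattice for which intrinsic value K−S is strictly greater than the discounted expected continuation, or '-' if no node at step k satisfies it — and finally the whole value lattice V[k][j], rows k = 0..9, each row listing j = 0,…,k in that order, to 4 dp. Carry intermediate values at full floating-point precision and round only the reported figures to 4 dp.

Δt=0.14367  u=1.17434  d=0.85154  q=0.47597  discount=0.99484
step 9 (expiry): payoffs max(K−S,0) = 91.2890 81.6864 68.4436 50.1806 24.9944 0.0000 0.0000 0.0000 0.0000 0.0000
step 8: (k=8,j=0): S=29.7473, (K−S)⁺=86.8727, hold=86.2711 ⇒ V=86.8727 exercise | (k=8,j=1): S=41.0241, (K−S)⁺=75.5959, hold=74.9943 ⇒ V=75.5959 exercise | (k=8,j=2): S=56.5757, (K−S)⁺=60.0443, hold=59.4427 ⇒ V=60.0443 exercise | (k=8,j=3): S=78.0227, (K−S)⁺=38.5973, hold=37.9957 ⇒ V=38.5973 exercise | (k=8,j=4): S=107.6000, (K−S)⁺=9.0200, hold=13.0302 ⇒ V=13.0302 continue | (k=8,j=5): S=148.3896, (K−S)⁺=0.0000, hold=0.0000 ⇒ V=0.0000 continue | (k=8,j=6): S=204.6420, (K−S)⁺=0.0000, hold=0.0000 ⇒ V=0.0000 continue | (k=8,j=7): S=282.2188, (K−S)⁺=0.0000, hold=0.0000 ⇒ V=0.0000 continue | (k=8,j=8): S=389.2039, (K−S)⁺=0.0000, hold=0.0000 ⇒ V=0.0000 continue  boundary S*=78.0227
step 7: (k=7,j=0): S=34.9336, (K−S)⁺=81.6864, hold=81.0848 ⇒ V=81.6864 exercise | (k=7,j=1): S=48.1764, (K−S)⁺=68.4436, hold=67.8420 ⇒ V=68.4436 exercise | (k=7,j=2): S=66.4394, (K−S)⁺=50.1806, hold=49.5790 ⇒ V=50.1806 exercise | (k=7,j=3): S=91.6256, (K−S)⁺=24.9944, hold=26.2917 ⇒ V=26.2917 continue | (k=7,j=4): S=126.3595, (K−S)⁺=0.0000, hold=6.7930 ⇒ V=6.7930 continue | (k=7,j=5): S=174.2606, (K−S)⁺=0.0000, hold=0.0000 ⇒ V=0.0000 continue | (k=7,j=6): S=240.3203, (K−S)⁺=0.0000, hold=0.0000 ⇒ V=0.0000 continue | (k=7,j=7): S=331.4222, (K−S)⁺=0.0000, hold=0.0000 ⇒ V=0.0000 continue  boundary S*=66.4394
step 6: (k=6,j=0): S=41.0241, (K−S)⁺=75.5959, hold=74.9943 ⇒ V=75.5959 exercise | (k=6,j=1): S=56.5757, (K−S)⁺=60.0443, hold=59.4427 ⇒ V=60.0443 exercise | (k=6,j=2): S=78.0227, (K−S)⁺=38.5973, hold=38.6100 ⇒ V=38.6100 continue | (k=6,j=3): S=107.6000, (K−S)⁺=9.0200, hold=16.9231 ⇒ V=16.9231 continue | (k=6,j=4): S=148.3896, (K−S)⁺=0.0000, hold=3.5413 ⇒ V=3.5413 continue | (k=6,j=5): S=204.6420, (K−S)⁺=0.0000, hold=0.0000 ⇒ V=0.0000 continue | (k=6,j=6): S=282.2188, (K−S)⁺=0.0000, hold=0.0000 ⇒ V=0.0000 continue  boundary S*=56.5757
step 5: (k=5,j=0): S=48.1764, (K−S)⁺=68.4436, hold=67.8420 ⇒ V=68.4436 exercise | (k=5,j=1): S=66.4394, (K−S)⁺=50.1806, hold=49.5851 ⇒ V=50.1806 exercise | (k=5,j=2): S=91.6256, (K−S)⁺=24.9944, hold=28.1417 ⇒ V=28.1417 continue | (k=5,j=3): S=126.3595, (K−S)⁺=0.0000, hold=10.4993 ⇒ V=10.4993 continue | (k=5,j=4): S=174.2606, (K−S)⁺=0.0000, hold=1.8462 ⇒ V=1.8462 continue | (k=5,j=5): S=240.3203, (K−S)⁺=0.0000, hold=0.0000 ⇒ V=0.0000 continue  boundary S*=66.4394
step 4: (k=4,j=0): S=56.5757, (K−S)⁺=60.0443, hold=59.4427 ⇒ V=60.0443 exercise | (k=4,j=1): S=78.0227, (K−S)⁺=38.5973, hold=39.4860 ⇒ V=39.4860 continue | (k=4,j=2): S=107.6000, (K−S)⁺=9.0200, hold=19.6426 ⇒ V=19.6426 continue | (k=4,j=3): S=148.3896, (K−S)⁺=0.0000, hold=6.3478 ⇒ V=6.3478 continue | (k=4,j=4): S=204.6420, (K−S)⁺=0.0000, hold=0.9625 ⇒ V=0.9625 continue  boundary S*=56.5757
step 3: (k=3,j=0): S=66.4394, (K−S)⁺=50.1806, hold=49.9999 ⇒ V=50.1806 exercise | (k=3,j=1): S=91.6256, (K−S)⁺=24.9944, hold=29.8861 ⇒ V=29.8861 continue | (k=3,j=2): S=126.3595, (K−S)⁺=0.0000, hold=13.2459 ⇒ V=13.2459 continue | (k=3,j=3): S=174.2606, (K−S)⁺=0.0000, hold=3.7650 ⇒ V=3.7650 continue  boundary S*=66.4394
step 2: (k=2,j=0): S=78.0227, (K−S)⁺=38.5973, hold=40.3120 ⇒ V=40.3120 continue | (k=2,j=1): S=107.6000, (K−S)⁺=9.0200, hold=21.8525 ⇒ V=21.8525 continue | (k=2,j=2): S=148.3896, (K−S)⁺=0.0000, hold=8.6882 ⇒ V=8.6882 continue  boundary S*=-
step 1: (k=1,j=0): S=91.6256, (K−S)⁺=24.9944, hold=31.3632 ⇒ V=31.3632 continue | (k=1,j=1): S=126.3595, (K−S)⁺=0.0000, hold=15.5063 ⇒ V=15.5063 continue  boundary S*=-
step 0: (k=0,j=0): S=107.6000, (K−S)⁺=9.0200, hold=23.6929 ⇒ V=23.6929 continue  boundary S*=-

price = 23.6929
boundary = - - - 66.4394 56.5757 66.4394 56.5757 66.4394 78.0227
tree:
23.6929
31.3632 15.5063
40.3120 21.8525 8.6882
50.1806 29.8861 13.2459 3.7650
60.0443 39.4860 19.6426 6.3478 0.9625
68.4436 50.1806 28.1417 10.4993 1.8462 0.0000
75.5959 60.0443 38.6100 16.9231 3.5413 0.0000 0.0000
81.6864 68.4436 50.1806 26.2917 6.7930 0.0000 0.0000 0.0000
86.8727 75.5959 60.0443 38.5973 13.0302 0.0000 0.0000 0.0000 0.0000
91.2890 81.6864 68.4436 50.1806 24.9944 0.0000 0.0000 0.0000 0.0000 0.0000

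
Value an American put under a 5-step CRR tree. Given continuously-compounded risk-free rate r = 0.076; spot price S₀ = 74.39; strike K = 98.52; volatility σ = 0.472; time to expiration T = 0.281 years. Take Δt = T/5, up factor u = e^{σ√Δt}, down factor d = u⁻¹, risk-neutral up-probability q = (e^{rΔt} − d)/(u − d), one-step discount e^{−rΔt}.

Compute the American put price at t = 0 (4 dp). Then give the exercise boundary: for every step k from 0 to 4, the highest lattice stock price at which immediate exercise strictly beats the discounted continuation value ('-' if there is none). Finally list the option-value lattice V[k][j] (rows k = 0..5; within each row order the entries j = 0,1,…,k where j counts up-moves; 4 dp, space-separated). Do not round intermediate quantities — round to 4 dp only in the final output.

price = 24.5978
boundary = - 66.5149 74.3900 66.5149 74.3900
tree:
24.5978
32.0051 17.1378
39.0464 24.1300 10.0426
45.3424 32.0051 16.0233 3.9338
50.9719 39.0464 24.1300 7.7638 0.0000
56.0054 45.3424 32.0051 15.3226 0.0000 0.0000

Δt=0.05620  u=1.11840  d=0.89414  q=0.49114  discount=0.99574
step 5 (expiry): payoffs max(K−S,0) = 56.0054 45.3424 32.0051 15.3226 0.0000 0.0000
step 4: (k=4,j=0): S=47.5481, (K−S)⁺=50.9719, hold=50.5520 ⇒ V=50.9719 exercise | (k=4,j=1): S=59.4736, (K−S)⁺=39.0464, hold=38.6265 ⇒ V=39.0464 exercise | (k=4,j=2): S=74.3900, (K−S)⁺=24.1300, hold=23.7101 ⇒ V=24.1300 exercise | (k=4,j=3): S=93.0476, (K−S)⁺=5.4724, hold=7.7638 ⇒ V=7.7638 continue | (k=4,j=4): S=116.3847, (K−S)⁺=0.0000, hold=0.0000 ⇒ V=0.0000 continue  boundary S*=74.3900
step 3: (k=3,j=0): S=53.1776, (K−S)⁺=45.3424, hold=44.9225 ⇒ V=45.3424 exercise | (k=3,j=1): S=66.5149, (K−S)⁺=32.0051, hold=31.5852 ⇒ V=32.0051 exercise | (k=3,j=2): S=83.1974, (K−S)⁺=15.3226, hold=16.0233 ⇒ V=16.0233 continue | (k=3,j=3): S=104.0640, (K−S)⁺=0.0000, hold=3.9338 ⇒ V=3.9338 continue  boundary S*=66.5149
step 2: (k=2,j=0): S=59.4736, (K−S)⁺=39.0464, hold=38.6265 ⇒ V=39.0464 exercise | (k=2,j=1): S=74.3900, (K−S)⁺=24.1300, hold=24.0528 ⇒ V=24.1300 exercise | (k=2,j=2): S=93.0476, (K−S)⁺=5.4724, hold=10.0426 ⇒ V=10.0426 continue  boundary S*=74.3900
step 1: (k=1,j=0): S=66.5149, (K−S)⁺=32.0051, hold=31.5852 ⇒ V=32.0051 exercise | (k=1,j=1): S=83.1974, (K−S)⁺=15.3226, hold=17.1378 ⇒ V=17.1378 continue  boundary S*=66.5149
step 0: (k=0,j=0): S=74.3900, (K−S)⁺=24.1300, hold=24.5978 ⇒ V=24.5978 continue  boundary S*=-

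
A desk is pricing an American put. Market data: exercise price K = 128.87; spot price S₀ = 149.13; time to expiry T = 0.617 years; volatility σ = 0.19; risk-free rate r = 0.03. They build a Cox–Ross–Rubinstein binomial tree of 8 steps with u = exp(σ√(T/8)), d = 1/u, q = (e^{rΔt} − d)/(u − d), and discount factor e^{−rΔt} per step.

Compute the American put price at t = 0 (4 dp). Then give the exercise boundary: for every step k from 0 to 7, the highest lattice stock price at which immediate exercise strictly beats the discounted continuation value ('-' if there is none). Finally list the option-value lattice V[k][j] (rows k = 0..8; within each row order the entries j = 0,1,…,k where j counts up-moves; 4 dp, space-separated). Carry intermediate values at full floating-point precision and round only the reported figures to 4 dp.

price = 1.4933
boundary = - - - - - - 108.6601 114.5476
tree:
1.4933
2.4865 0.5411
4.0505 0.9875 0.1125
6.4239 1.7772 0.2295 0.0000
9.8540 3.1411 0.4683 0.0000 0.0000
14.4929 5.4195 0.9555 0.0000 0.0000 0.0000
20.2099 9.0386 1.9495 0.0000 0.0000 0.0000 0.0000
25.7948 14.3224 3.9777 0.0000 0.0000 0.0000 0.0000 0.0000
31.0926 20.2099 8.1159 0.0000 0.0000 0.0000 0.0000 0.0000 0.0000

Δt=0.07712  u=1.05418  d=0.94860  q=0.50875  discount=0.99769
step 8 (expiry): payoffs max(K−S,0) = 31.0926 20.2099 8.1159 0.0000 0.0000 0.0000 0.0000 0.0000 0.0000
step 7: (k=7,j=0): S=103.0752, (K−S)⁺=25.7948, hold=25.4970 ⇒ V=25.7948 exercise | (k=7,j=1): S=114.5476, (K−S)⁺=14.3224, hold=14.0246 ⇒ V=14.3224 exercise | (k=7,j=2): S=127.2968, (K−S)⁺=1.5732, hold=3.9777 ⇒ V=3.9777 continue | (k=7,j=3): S=141.4651, (K−S)⁺=0.0000, hold=0.0000 ⇒ V=0.0000 continue | (k=7,j=4): S=157.2102, (K−S)⁺=0.0000, hold=0.0000 ⇒ V=0.0000 continue | (k=7,j=5): S=174.7079, (K−S)⁺=0.0000, hold=0.0000 ⇒ V=0.0000 continue | (k=7,j=6): S=194.1530, (K−S)⁺=0.0000, hold=0.0000 ⇒ V=0.0000 continue | (k=7,j=7): S=215.7624, (K−S)⁺=0.0000, hold=0.0000 ⇒ V=0.0000 continue  boundary S*=114.5476
step 6: (k=6,j=0): S=108.6601, (K−S)⁺=20.2099, hold=19.9121 ⇒ V=20.2099 exercise | (k=6,j=1): S=120.7541, (K−S)⁺=8.1159, hold=9.0386 ⇒ V=9.0386 continue | (k=6,j=2): S=134.1941, (K−S)⁺=0.0000, hold=1.9495 ⇒ V=1.9495 continue | (k=6,j=3): S=149.1300, (K−S)⁺=0.0000, hold=0.0000 ⇒ V=0.0000 continue | (k=6,j=4): S=165.7283, (K−S)⁺=0.0000, hold=0.0000 ⇒ V=0.0000 continue | (k=6,j=5): S=184.1740, (K−S)⁺=0.0000, hold=0.0000 ⇒ V=0.0000 continue | (k=6,j=6): S=204.6727, (K−S)⁺=0.0000, hold=0.0000 ⇒ V=0.0000 continue  boundary S*=108.6601
step 5: (k=5,j=0): S=114.5476, (K−S)⁺=14.3224, hold=14.4929 ⇒ V=14.4929 continue | (k=5,j=1): S=127.2968, (K−S)⁺=1.5732, hold=5.4195 ⇒ V=5.4195 continue | (k=5,j=2): S=141.4651, (K−S)⁺=0.0000, hold=0.9555 ⇒ V=0.9555 continue | (k=5,j=3): S=157.2102, (K−S)⁺=0.0000, hold=0.0000 ⇒ V=0.0000 continue | (k=5,j=4): S=174.7079, (K−S)⁺=0.0000, hold=0.0000 ⇒ V=0.0000 continue | (k=5,j=5): S=194.1530, (K−S)⁺=0.0000, hold=0.0000 ⇒ V=0.0000 continue  boundary S*=-
step 4: (k=4,j=0): S=120.7541, (K−S)⁺=8.1159, hold=9.8540 ⇒ V=9.8540 continue | (k=4,j=1): S=134.1941, (K−S)⁺=0.0000, hold=3.1411 ⇒ V=3.1411 continue | (k=4,j=2): S=149.1300, (K−S)⁺=0.0000, hold=0.4683 ⇒ V=0.4683 continue | (k=4,j=3): S=165.7283, (K−S)⁺=0.0000, hold=0.0000 ⇒ V=0.0000 continue | (k=4,j=4): S=184.1740, (K−S)⁺=0.0000, hold=0.0000 ⇒ V=0.0000 continue  boundary S*=-
step 3: (k=3,j=0): S=127.2968, (K−S)⁺=1.5732, hold=6.4239 ⇒ V=6.4239 continue | (k=3,j=1): S=141.4651, (K−S)⁺=0.0000, hold=1.7772 ⇒ V=1.7772 continue | (k=3,j=2): S=157.2102, (K−S)⁺=0.0000, hold=0.2295 ⇒ V=0.2295 continue | (k=3,j=3): S=174.7079, (K−S)⁺=0.0000, hold=0.0000 ⇒ V=0.0000 continue  boundary S*=-
step 2: (k=2,j=0): S=134.1941, (K−S)⁺=0.0000, hold=4.0505 ⇒ V=4.0505 continue | (k=2,j=1): S=149.1300, (K−S)⁺=0.0000, hold=0.9875 ⇒ V=0.9875 continue | (k=2,j=2): S=165.7283, (K−S)⁺=0.0000, hold=0.1125 ⇒ V=0.1125 continue  boundary S*=-
step 1: (k=1,j=0): S=141.4651, (K−S)⁺=0.0000, hold=2.4865 ⇒ V=2.4865 continue | (k=1,j=1): S=157.2102, (K−S)⁺=0.0000, hold=0.5411 ⇒ V=0.5411 continue  boundary S*=-
step 0: (k=0,j=0): S=149.1300, (K−S)⁺=0.0000, hold=1.4933 ⇒ V=1.4933 continue  boundary S*=-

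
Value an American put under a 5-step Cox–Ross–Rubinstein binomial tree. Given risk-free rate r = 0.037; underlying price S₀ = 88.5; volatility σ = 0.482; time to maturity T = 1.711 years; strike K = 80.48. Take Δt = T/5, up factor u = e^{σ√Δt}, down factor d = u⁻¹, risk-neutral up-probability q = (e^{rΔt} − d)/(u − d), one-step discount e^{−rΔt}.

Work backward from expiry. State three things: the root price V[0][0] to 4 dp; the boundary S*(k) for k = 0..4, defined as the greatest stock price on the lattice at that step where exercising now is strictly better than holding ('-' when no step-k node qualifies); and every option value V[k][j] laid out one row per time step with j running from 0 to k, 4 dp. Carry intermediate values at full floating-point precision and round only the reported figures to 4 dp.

price = 15.7059
boundary = - - - 37.9824 50.3543
tree:
15.7059
22.7030 7.6745
31.7408 12.3974 2.1711
42.4976 19.6079 4.0144 0.0000
51.8297 30.1257 7.4225 0.0000 0.0000
58.8690 42.4976 13.7241 0.0000 0.0000 0.0000

params: Δt=0.34220 u=1.32573 d=0.75430 q=0.45227 e^(-rΔt)=0.98742
t_5 payoffs: 58.8690 42.4976 13.7241 0.0000 0.0000 0.0000
t_4: node(4,0) S=28.6503 payoff=51.8297 vs cont=50.8171 → 51.8297 [stop]  node(4,1) S=50.3543 payoff=30.1257 vs cont=29.1132 → 30.1257 [stop]  node(4,2) S=88.5000 payoff=0.0000 vs cont=7.4225 → 7.4225 [wait]  node(4,3) S=155.5430 payoff=0.0000 vs cont=0.0000 → 0.0000 [wait]  node(4,4) S=273.3741 payoff=0.0000 vs cont=0.0000 → 0.0000 [wait]  ⇒ S*(4)=50.3543
t_3: node(3,0) S=37.9824 payoff=42.4976 vs cont=41.4850 → 42.4976 [stop]  node(3,1) S=66.7559 payoff=13.7241 vs cont=19.6079 → 19.6079 [wait]  node(3,2) S=117.3267 payoff=0.0000 vs cont=4.0144 → 4.0144 [wait]  node(3,3) S=206.2072 payoff=0.0000 vs cont=0.0000 → 0.0000 [wait]  ⇒ S*(3)=37.9824
t_2: node(2,0) S=50.3543 payoff=30.1257 vs cont=31.7408 → 31.7408 [wait]  node(2,1) S=88.5000 payoff=0.0000 vs cont=12.3974 → 12.3974 [wait]  node(2,2) S=155.5430 payoff=0.0000 vs cont=2.1711 → 2.1711 [wait]  ⇒ S*(2)=-
t_1: node(1,0) S=66.7559 payoff=13.7241 vs cont=22.7030 → 22.7030 [wait]  node(1,1) S=117.3267 payoff=0.0000 vs cont=7.6745 → 7.6745 [wait]  ⇒ S*(1)=-
t_0: node(0,0) S=88.5000 payoff=0.0000 vs cont=15.7059 → 15.7059 [wait]  ⇒ S*(0)=-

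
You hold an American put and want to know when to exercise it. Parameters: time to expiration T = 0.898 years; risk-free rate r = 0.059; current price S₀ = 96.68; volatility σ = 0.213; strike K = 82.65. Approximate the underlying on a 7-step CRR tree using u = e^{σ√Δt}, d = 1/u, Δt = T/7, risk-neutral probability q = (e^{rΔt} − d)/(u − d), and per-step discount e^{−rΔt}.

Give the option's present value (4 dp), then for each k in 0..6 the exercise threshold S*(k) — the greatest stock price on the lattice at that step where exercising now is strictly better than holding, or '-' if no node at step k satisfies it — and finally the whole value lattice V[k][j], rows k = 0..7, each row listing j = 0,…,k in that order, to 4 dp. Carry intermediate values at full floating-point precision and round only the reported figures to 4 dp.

price = 1.5521
boundary = - - - - 71.2536 66.0199 71.2536
tree:
1.5521
2.6745 0.5817
4.4911 1.1063 0.1260
7.3022 2.0693 0.2705 0.0000
11.3964 3.7859 0.5808 0.0000 0.0000
16.6301 6.7182 1.2470 0.0000 0.0000 0.0000
21.4795 11.3964 2.6772 0.0000 0.0000 0.0000 0.0000
25.9726 16.6301 5.7477 0.0000 0.0000 0.0000 0.0000 0.0000

Δt=0.12829, u=1.07928, d=0.92655, q=0.53068, disc=e^(-rΔt)=0.99246
k=7 terminal: V=max(K-S,0) → 25.9726 16.6301 5.7477 0.0000 0.0000 0.0000 0.0000 0.0000
k=6: j=0 S=61.1705 intr=21.4795 cont=20.8563 V=21.4795[EX]; j=1 S=71.2536 intr=11.3964 cont=10.7732 V=11.3964[EX]; j=2 S=82.9988 intr=0.0000 cont=2.6772 V=2.6772[hold]; j=3 S=96.6800 intr=0.0000 cont=0.0000 V=0.0000[hold]; j=4 S=112.6164 intr=0.0000 cont=0.0000 V=0.0000[hold]; j=5 S=131.1796 intr=0.0000 cont=0.0000 V=0.0000[hold]; j=6 S=152.8027 intr=0.0000 cont=0.0000 V=0.0000[hold]  S*(6)=71.2536
k=5: j=0 S=66.0199 intr=16.6301 cont=16.0069 V=16.6301[EX]; j=1 S=76.9023 intr=5.7477 cont=6.7182 V=6.7182[hold]; j=2 S=89.5786 intr=0.0000 cont=1.2470 V=1.2470[hold]; j=3 S=104.3444 intr=0.0000 cont=0.0000 V=0.0000[hold]; j=4 S=121.5441 intr=0.0000 cont=0.0000 V=0.0000[hold]; j=5 S=141.5790 intr=0.0000 cont=0.0000 V=0.0000[hold]  S*(5)=66.0199
k=4: j=0 S=71.2536 intr=11.3964 cont=11.2843 V=11.3964[EX]; j=1 S=82.9988 intr=0.0000 cont=3.7859 V=3.7859[hold]; j=2 S=96.6800 intr=0.0000 cont=0.5808 V=0.5808[hold]; j=3 S=112.6164 intr=0.0000 cont=0.0000 V=0.0000[hold]; j=4 S=131.1796 intr=0.0000 cont=0.0000 V=0.0000[hold]  S*(4)=71.2536
k=3: j=0 S=76.9023 intr=5.7477 cont=7.3022 V=7.3022[hold]; j=1 S=89.5786 intr=0.0000 cont=2.0693 V=2.0693[hold]; j=2 S=104.3444 intr=0.0000 cont=0.2705 V=0.2705[hold]; j=3 S=121.5441 intr=0.0000 cont=0.0000 V=0.0000[hold]  S*(3)=-
k=2: j=0 S=82.9988 intr=0.0000 cont=4.4911 V=4.4911[hold]; j=1 S=96.6800 intr=0.0000 cont=1.1063 V=1.1063[hold]; j=2 S=112.6164 intr=0.0000 cont=0.1260 V=0.1260[hold]  S*(2)=-
k=1: j=0 S=89.5786 intr=0.0000 cont=2.6745 V=2.6745[hold]; j=1 S=104.3444 intr=0.0000 cont=0.5817 V=0.5817[hold]  S*(1)=-
k=0: j=0 S=96.6800 intr=0.0000 cont=1.5521 V=1.5521[hold]  S*(0)=-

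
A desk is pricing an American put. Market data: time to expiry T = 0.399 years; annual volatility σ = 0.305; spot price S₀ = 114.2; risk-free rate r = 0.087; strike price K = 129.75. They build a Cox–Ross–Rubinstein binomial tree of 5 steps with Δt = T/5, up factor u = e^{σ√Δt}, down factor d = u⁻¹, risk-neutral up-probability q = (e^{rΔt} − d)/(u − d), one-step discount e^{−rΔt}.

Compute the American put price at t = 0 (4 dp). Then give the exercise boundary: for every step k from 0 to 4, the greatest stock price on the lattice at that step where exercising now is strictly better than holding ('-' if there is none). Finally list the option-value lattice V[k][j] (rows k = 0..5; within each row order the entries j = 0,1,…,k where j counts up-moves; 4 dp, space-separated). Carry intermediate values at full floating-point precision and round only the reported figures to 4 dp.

price = 17.2523
boundary = - 104.7726 96.1234 104.7726 114.2000
tree:
17.2523
24.9774 10.3203
33.6266 16.4322 4.7912
41.5617 24.9774 8.7286 1.2042
48.8418 33.6266 15.5500 2.5202 0.0000
55.5209 41.5617 24.9774 5.2743 0.0000 0.0000

Δt=0.07980  u=1.08998  d=0.91745  q=0.51885  discount=0.99308
step 5 (expiry): payoffs max(K−S,0) = 55.5209 41.5617 24.9774 5.2743 0.0000 0.0000
step 4: (k=4,j=0): S=80.9082, (K−S)⁺=48.8418, hold=47.9441 ⇒ V=48.8418 exercise | (k=4,j=1): S=96.1234, (K−S)⁺=33.6266, hold=32.7289 ⇒ V=33.6266 exercise | (k=4,j=2): S=114.2000, (K−S)⁺=15.5500, hold=14.6523 ⇒ V=15.5500 exercise | (k=4,j=3): S=135.6760, (K−S)⁺=0.0000, hold=2.5202 ⇒ V=2.5202 continue | (k=4,j=4): S=161.1906, (K−S)⁺=0.0000, hold=0.0000 ⇒ V=0.0000 continue  boundary S*=114.2000
step 3: (k=3,j=0): S=88.1883, (K−S)⁺=41.5617, hold=40.6641 ⇒ V=41.5617 exercise | (k=3,j=1): S=104.7726, (K−S)⁺=24.9774, hold=24.0797 ⇒ V=24.9774 exercise | (k=3,j=2): S=124.4757, (K−S)⁺=5.2743, hold=8.7286 ⇒ V=8.7286 continue | (k=3,j=3): S=147.8841, (K−S)⁺=0.0000, hold=1.2042 ⇒ V=1.2042 continue  boundary S*=104.7726
step 2: (k=2,j=0): S=96.1234, (K−S)⁺=33.6266, hold=32.7289 ⇒ V=33.6266 exercise | (k=2,j=1): S=114.2000, (K−S)⁺=15.5500, hold=16.4322 ⇒ V=16.4322 continue | (k=2,j=2): S=135.6760, (K−S)⁺=0.0000, hold=4.7912 ⇒ V=4.7912 continue  boundary S*=96.1234
step 1: (k=1,j=0): S=104.7726, (K−S)⁺=24.9774, hold=24.5343 ⇒ V=24.9774 exercise | (k=1,j=1): S=124.4757, (K−S)⁺=5.2743, hold=10.3203 ⇒ V=10.3203 continue  boundary S*=104.7726
step 0: (k=0,j=0): S=114.2000, (K−S)⁺=15.5500, hold=17.2523 ⇒ V=17.2523 continue  boundary S*=-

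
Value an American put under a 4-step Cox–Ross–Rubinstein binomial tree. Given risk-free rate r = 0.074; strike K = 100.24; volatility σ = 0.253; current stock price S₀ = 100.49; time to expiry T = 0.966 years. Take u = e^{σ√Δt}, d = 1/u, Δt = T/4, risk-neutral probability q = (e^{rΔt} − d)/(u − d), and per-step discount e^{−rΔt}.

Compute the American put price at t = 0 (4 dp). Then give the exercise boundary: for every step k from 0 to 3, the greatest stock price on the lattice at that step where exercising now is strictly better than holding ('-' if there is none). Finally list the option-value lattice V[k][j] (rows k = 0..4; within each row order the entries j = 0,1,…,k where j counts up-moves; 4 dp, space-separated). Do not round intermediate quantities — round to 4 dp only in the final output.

Δt=0.24150  u=1.13239  d=0.88309  q=0.54129  discount=0.98229
step 4 (expiry): payoffs max(K−S,0) = 39.1264 21.8735 0.0000 0.0000 0.0000
step 3: (k=3,j=0): S=69.2045, (K−S)⁺=31.0355, hold=29.2600 ⇒ V=31.0355 exercise | (k=3,j=1): S=88.7415, (K−S)⁺=11.4985, hold=9.8560 ⇒ V=11.4985 exercise | (k=3,j=2): S=113.7939, (K−S)⁺=0.0000, hold=0.0000 ⇒ V=0.0000 continue | (k=3,j=3): S=145.9189, (K−S)⁺=0.0000, hold=0.0000 ⇒ V=0.0000 continue  boundary S*=88.7415
step 2: (k=2,j=0): S=78.3665, (K−S)⁺=21.8735, hold=20.0980 ⇒ V=21.8735 exercise | (k=2,j=1): S=100.4900, (K−S)⁺=0.0000, hold=5.1811 ⇒ V=5.1811 continue | (k=2,j=2): S=128.8592, (K−S)⁺=0.0000, hold=0.0000 ⇒ V=0.0000 continue  boundary S*=78.3665
step 1: (k=1,j=0): S=88.7415, (K−S)⁺=11.4985, hold=12.6108 ⇒ V=12.6108 continue | (k=1,j=1): S=113.7939, (K−S)⁺=0.0000, hold=2.3346 ⇒ V=2.3346 continue  boundary S*=-
step 0: (k=0,j=0): S=100.4900, (K−S)⁺=0.0000, hold=6.9236 ⇒ V=6.9236 continue  boundary S*=-

price = 6.9236
boundary = - - 78.3665 88.7415
tree:
6.9236
12.6108 2.3346
21.8735 5.1811 0.0000
31.0355 11.4985 0.0000 0.0000
39.1264 21.8735 0.0000 0.0000 0.0000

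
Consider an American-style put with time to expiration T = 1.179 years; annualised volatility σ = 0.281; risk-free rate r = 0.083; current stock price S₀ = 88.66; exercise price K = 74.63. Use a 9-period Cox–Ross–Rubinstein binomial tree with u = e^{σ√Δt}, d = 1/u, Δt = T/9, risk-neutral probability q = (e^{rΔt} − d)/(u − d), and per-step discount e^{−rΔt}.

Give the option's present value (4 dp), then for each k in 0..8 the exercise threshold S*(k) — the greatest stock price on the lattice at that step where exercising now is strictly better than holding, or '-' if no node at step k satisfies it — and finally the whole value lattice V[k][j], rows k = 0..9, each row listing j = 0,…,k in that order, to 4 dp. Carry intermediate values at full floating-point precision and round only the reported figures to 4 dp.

params: Δt=0.13100 u=1.10706 d=0.90330 q=0.52825 e^(-rΔt)=0.98919
t_9 payoffs: 39.1324 31.1251 21.3115 9.2841 0.0000 0.0000 0.0000 0.0000 0.0000 0.0000
t_8: node(8,0) S=39.2978 payoff=35.3322 vs cont=34.5251 → 35.3322 [stop]  node(8,1) S=48.1624 payoff=26.4676 vs cont=25.6605 → 26.4676 [stop]  node(8,2) S=59.0267 payoff=15.6033 vs cont=14.7963 → 15.6033 [stop]  node(8,3) S=72.3416 payoff=2.2884 vs cont=4.3324 → 4.3324 [wait]  node(8,4) S=88.6600 payoff=0.0000 vs cont=0.0000 → 0.0000 [wait]  node(8,5) S=108.6594 payoff=0.0000 vs cont=0.0000 → 0.0000 [wait]  node(8,6) S=133.1703 payoff=0.0000 vs cont=0.0000 → 0.0000 [wait]  node(8,7) S=163.2101 payoff=0.0000 vs cont=0.0000 → 0.0000 [wait]  node(8,8) S=200.0262 payoff=0.0000 vs cont=0.0000 → 0.0000 [wait]  ⇒ S*(8)=59.0267
t_7: node(7,0) S=43.5049 payoff=31.1251 vs cont=30.3180 → 31.1251 [stop]  node(7,1) S=53.3185 payoff=21.3115 vs cont=20.5044 → 21.3115 [stop]  node(7,2) S=65.3459 payoff=9.2841 vs cont=9.5452 → 9.5452 [wait]  node(7,3) S=80.0862 payoff=0.0000 vs cont=2.0217 → 2.0217 [wait]  node(7,4) S=98.1517 payoff=0.0000 vs cont=0.0000 → 0.0000 [wait]  node(7,5) S=120.2922 payoff=0.0000 vs cont=0.0000 → 0.0000 [wait]  node(7,6) S=147.4270 payoff=0.0000 vs cont=0.0000 → 0.0000 [wait]  node(7,7) S=180.6828 payoff=0.0000 vs cont=0.0000 → 0.0000 [wait]  ⇒ S*(7)=53.3185
t_6: node(6,0) S=48.1624 payoff=26.4676 vs cont=25.6605 → 26.4676 [stop]  node(6,1) S=59.0267 payoff=15.6033 vs cont=14.9327 → 15.6033 [stop]  node(6,2) S=72.3416 payoff=2.2884 vs cont=5.5107 → 5.5107 [wait]  node(6,3) S=88.6600 payoff=0.0000 vs cont=0.9434 → 0.9434 [wait]  node(6,4) S=108.6594 payoff=0.0000 vs cont=0.0000 → 0.0000 [wait]  node(6,5) S=133.1703 payoff=0.0000 vs cont=0.0000 → 0.0000 [wait]  node(6,6) S=163.2101 payoff=0.0000 vs cont=0.0000 → 0.0000 [wait]  ⇒ S*(6)=59.0267
t_5: node(5,0) S=53.3185 payoff=21.3115 vs cont=20.5044 → 21.3115 [stop]  node(5,1) S=65.3459 payoff=9.2841 vs cont=10.1608 → 10.1608 [wait]  node(5,2) S=80.0862 payoff=0.0000 vs cont=3.0645 → 3.0645 [wait]  node(5,3) S=98.1517 payoff=0.0000 vs cont=0.4403 → 0.4403 [wait]  node(5,4) S=120.2922 payoff=0.0000 vs cont=0.0000 → 0.0000 [wait]  node(5,5) S=147.4270 payoff=0.0000 vs cont=0.0000 → 0.0000 [wait]  ⇒ S*(5)=53.3185
t_4: node(4,0) S=59.0267 payoff=15.6033 vs cont=15.2544 → 15.6033 [stop]  node(4,1) S=72.3416 payoff=2.2884 vs cont=6.3429 → 6.3429 [wait]  node(4,2) S=88.6600 payoff=0.0000 vs cont=1.6601 → 1.6601 [wait]  node(4,3) S=108.6594 payoff=0.0000 vs cont=0.2054 → 0.2054 [wait]  node(4,4) S=133.1703 payoff=0.0000 vs cont=0.0000 → 0.0000 [wait]  ⇒ S*(4)=59.0267
t_3: node(3,0) S=65.3459 payoff=9.2841 vs cont=10.5957 → 10.5957 [wait]  node(3,1) S=80.0862 payoff=0.0000 vs cont=3.8274 → 3.8274 [wait]  node(3,2) S=98.1517 payoff=0.0000 vs cont=0.8820 → 0.8820 [wait]  node(3,3) S=120.2922 payoff=0.0000 vs cont=0.0959 → 0.0959 [wait]  ⇒ S*(3)=-
t_2: node(2,0) S=72.3416 payoff=2.2884 vs cont=6.9444 → 6.9444 [wait]  node(2,1) S=88.6600 payoff=0.0000 vs cont=2.2469 → 2.2469 [wait]  node(2,2) S=108.6594 payoff=0.0000 vs cont=0.4617 → 0.4617 [wait]  ⇒ S*(2)=-
t_1: node(1,0) S=80.0862 payoff=0.0000 vs cont=4.4147 → 4.4147 [wait]  node(1,1) S=98.1517 payoff=0.0000 vs cont=1.2898 → 1.2898 [wait]  ⇒ S*(1)=-
t_0: node(0,0) S=88.6600 payoff=0.0000 vs cont=2.7341 → 2.7341 [wait]  ⇒ S*(0)=-

price = 2.7341
boundary = - - - - 59.0267 53.3185 59.0267 53.3185 59.0267
tree:
2.7341
4.4147 1.2898
6.9444 2.2469 0.4617
10.5957 3.8274 0.8820 0.0959
15.6033 6.3429 1.6601 0.2054 0.0000
21.3115 10.1608 3.0645 0.4403 0.0000 0.0000
26.4676 15.6033 5.5107 0.9434 0.0000 0.0000 0.0000
31.1251 21.3115 9.5452 2.0217 0.0000 0.0000 0.0000 0.0000
35.3322 26.4676 15.6033 4.3324 0.0000 0.0000 0.0000 0.0000 0.0000
39.1324 31.1251 21.3115 9.2841 0.0000 0.0000 0.0000 0.0000 0.0000 0.0000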